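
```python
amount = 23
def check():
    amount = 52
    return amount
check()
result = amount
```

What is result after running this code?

Step 1: amount = 23 globally.
Step 2: check() creates a LOCAL amount = 52 (no global keyword!).
Step 3: The global amount is unchanged. result = 23

The answer is 23.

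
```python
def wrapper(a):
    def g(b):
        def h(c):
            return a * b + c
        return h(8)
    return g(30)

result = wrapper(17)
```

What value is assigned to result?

Step 1: a = 17, b = 30, c = 8.
Step 2: h() computes a * b + c = 17 * 30 + 8 = 518.
Step 3: result = 518

The answer is 518.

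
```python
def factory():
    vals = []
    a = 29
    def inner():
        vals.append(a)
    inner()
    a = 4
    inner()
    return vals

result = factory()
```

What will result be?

Step 1: a = 29. inner() appends current a to vals.
Step 2: First inner(): appends 29. Then a = 4.
Step 3: Second inner(): appends 4 (closure sees updated a). result = [29, 4]

The answer is [29, 4].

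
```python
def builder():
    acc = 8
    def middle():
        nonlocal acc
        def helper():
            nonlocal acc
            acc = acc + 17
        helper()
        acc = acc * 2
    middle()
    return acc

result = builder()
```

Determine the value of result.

Step 1: acc = 8.
Step 2: helper() adds 17: acc = 8 + 17 = 25.
Step 3: middle() doubles: acc = 25 * 2 = 50.
Step 4: result = 50

The answer is 50.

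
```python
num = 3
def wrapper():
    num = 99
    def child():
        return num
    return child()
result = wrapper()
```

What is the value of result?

Step 1: num = 3 globally, but wrapper() defines num = 99 locally.
Step 2: child() looks up num. Not in local scope, so checks enclosing scope (wrapper) and finds num = 99.
Step 3: result = 99

The answer is 99.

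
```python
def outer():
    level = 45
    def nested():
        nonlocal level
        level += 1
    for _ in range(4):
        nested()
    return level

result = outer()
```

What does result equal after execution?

Step 1: level = 45.
Step 2: nested() is called 4 times in a loop, each adding 1 via nonlocal.
Step 3: level = 45 + 1 * 4 = 49

The answer is 49.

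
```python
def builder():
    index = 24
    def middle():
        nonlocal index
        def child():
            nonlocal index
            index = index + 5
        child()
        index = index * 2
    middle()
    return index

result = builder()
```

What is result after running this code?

Step 1: index = 24.
Step 2: child() adds 5: index = 24 + 5 = 29.
Step 3: middle() doubles: index = 29 * 2 = 58.
Step 4: result = 58

The answer is 58.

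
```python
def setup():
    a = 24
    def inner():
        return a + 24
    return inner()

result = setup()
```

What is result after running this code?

Step 1: setup() defines a = 24.
Step 2: inner() reads a = 24 from enclosing scope, returns 24 + 24 = 48.
Step 3: result = 48

The answer is 48.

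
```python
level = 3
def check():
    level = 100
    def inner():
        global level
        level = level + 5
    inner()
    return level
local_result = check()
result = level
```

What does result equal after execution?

Step 1: Global level = 3. check() creates local level = 100.
Step 2: inner() declares global level and adds 5: global level = 3 + 5 = 8.
Step 3: check() returns its local level = 100 (unaffected by inner).
Step 4: result = global level = 8

The answer is 8.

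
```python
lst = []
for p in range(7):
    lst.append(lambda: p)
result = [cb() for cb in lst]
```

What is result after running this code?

Step 1: All 7 lambdas share the same variable p.
Step 2: After the loop, p = 6.
Step 3: Each call returns 6. result = [6, 6, 6, 6, 6, 6, 6]

The answer is [6, 6, 6, 6, 6, 6, 6].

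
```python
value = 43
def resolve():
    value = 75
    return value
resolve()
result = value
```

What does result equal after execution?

Step 1: Global value = 43.
Step 2: resolve() creates local value = 75 (shadow, not modification).
Step 3: After resolve() returns, global value is unchanged. result = 43

The answer is 43.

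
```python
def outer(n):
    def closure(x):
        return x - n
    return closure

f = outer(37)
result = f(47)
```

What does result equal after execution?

Step 1: outer(37) creates a closure capturing n = 37.
Step 2: f(47) computes 47 - 37 = 10.
Step 3: result = 10

The answer is 10.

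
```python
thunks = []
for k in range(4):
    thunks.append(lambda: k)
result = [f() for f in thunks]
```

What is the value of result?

Step 1: All 4 lambdas share the same variable k.
Step 2: After the loop, k = 3.
Step 3: Each call returns 3. result = [3, 3, 3, 3]

The answer is [3, 3, 3, 3].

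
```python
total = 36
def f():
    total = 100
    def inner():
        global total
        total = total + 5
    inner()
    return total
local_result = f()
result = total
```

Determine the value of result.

Step 1: Global total = 36. f() creates local total = 100.
Step 2: inner() declares global total and adds 5: global total = 36 + 5 = 41.
Step 3: f() returns its local total = 100 (unaffected by inner).
Step 4: result = global total = 41

The answer is 41.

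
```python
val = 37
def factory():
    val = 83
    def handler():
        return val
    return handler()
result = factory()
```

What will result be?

Step 1: val = 37 globally, but factory() defines val = 83 locally.
Step 2: handler() looks up val. Not in local scope, so checks enclosing scope (factory) and finds val = 83.
Step 3: result = 83

The answer is 83.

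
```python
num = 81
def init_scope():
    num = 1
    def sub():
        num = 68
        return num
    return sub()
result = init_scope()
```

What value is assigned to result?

Step 1: Three scopes define num: global (81), init_scope (1), sub (68).
Step 2: sub() has its own local num = 68, which shadows both enclosing and global.
Step 3: result = 68 (local wins in LEGB)

The answer is 68.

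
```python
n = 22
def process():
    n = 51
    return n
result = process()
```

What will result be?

Step 1: Global n = 22.
Step 2: process() creates local n = 51, shadowing the global.
Step 3: Returns local n = 51. result = 51

The answer is 51.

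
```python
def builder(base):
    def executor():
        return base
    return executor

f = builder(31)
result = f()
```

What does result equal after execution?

Step 1: builder(31) creates closure capturing base = 31.
Step 2: f() returns the captured base = 31.
Step 3: result = 31

The answer is 31.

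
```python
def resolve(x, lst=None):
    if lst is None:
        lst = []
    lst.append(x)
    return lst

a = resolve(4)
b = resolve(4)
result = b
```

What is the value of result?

Step 1: None default with guard creates a NEW list each call.
Step 2: a = [4] (fresh list). b = [4] (another fresh list).
Step 3: result = [4] (this is the fix for mutable default)

The answer is [4].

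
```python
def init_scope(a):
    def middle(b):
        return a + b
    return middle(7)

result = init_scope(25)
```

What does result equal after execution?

Step 1: init_scope(25) passes a = 25.
Step 2: middle(7) has b = 7, reads a = 25 from enclosing.
Step 3: result = 25 + 7 = 32

The answer is 32.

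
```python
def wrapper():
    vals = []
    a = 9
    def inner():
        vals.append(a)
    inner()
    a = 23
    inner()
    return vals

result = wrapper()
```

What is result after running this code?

Step 1: a = 9. inner() appends current a to vals.
Step 2: First inner(): appends 9. Then a = 23.
Step 3: Second inner(): appends 23 (closure sees updated a). result = [9, 23]

The answer is [9, 23].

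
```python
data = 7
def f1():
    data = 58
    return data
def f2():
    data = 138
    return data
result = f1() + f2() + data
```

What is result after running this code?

Step 1: Each function shadows global data with its own local.
Step 2: f1() returns 58, f2() returns 138.
Step 3: Global data = 7 is unchanged. result = 58 + 138 + 7 = 203

The answer is 203.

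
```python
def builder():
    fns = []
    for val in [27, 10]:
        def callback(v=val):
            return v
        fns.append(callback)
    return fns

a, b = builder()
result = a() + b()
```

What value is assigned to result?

Step 1: Default argument v=val captures val at each iteration.
Step 2: a() returns 27 (captured at first iteration), b() returns 10 (captured at second).
Step 3: result = 27 + 10 = 37

The answer is 37.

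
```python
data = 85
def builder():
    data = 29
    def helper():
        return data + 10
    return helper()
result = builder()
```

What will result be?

Step 1: builder() shadows global data with data = 29.
Step 2: helper() finds data = 29 in enclosing scope, computes 29 + 10 = 39.
Step 3: result = 39

The answer is 39.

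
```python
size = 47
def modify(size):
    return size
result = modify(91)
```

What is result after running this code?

Step 1: Global size = 47.
Step 2: modify(91) takes parameter size = 91, which shadows the global.
Step 3: result = 91

The answer is 91.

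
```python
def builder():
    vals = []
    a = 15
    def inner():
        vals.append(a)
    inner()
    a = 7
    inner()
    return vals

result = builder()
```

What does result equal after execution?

Step 1: a = 15. inner() appends current a to vals.
Step 2: First inner(): appends 15. Then a = 7.
Step 3: Second inner(): appends 7 (closure sees updated a). result = [15, 7]

The answer is [15, 7].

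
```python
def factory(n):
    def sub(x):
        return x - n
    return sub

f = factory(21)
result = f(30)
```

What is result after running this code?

Step 1: factory(21) creates a closure capturing n = 21.
Step 2: f(30) computes 30 - 21 = 9.
Step 3: result = 9

The answer is 9.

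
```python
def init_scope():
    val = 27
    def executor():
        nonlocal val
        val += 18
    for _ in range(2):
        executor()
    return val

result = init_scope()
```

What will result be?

Step 1: val = 27.
Step 2: executor() is called 2 times in a loop, each adding 18 via nonlocal.
Step 3: val = 27 + 18 * 2 = 63

The answer is 63.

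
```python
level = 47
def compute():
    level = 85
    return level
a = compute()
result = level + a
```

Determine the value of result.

Step 1: Global level = 47. compute() returns local level = 85.
Step 2: a = 85. Global level still = 47.
Step 3: result = 47 + 85 = 132

The answer is 132.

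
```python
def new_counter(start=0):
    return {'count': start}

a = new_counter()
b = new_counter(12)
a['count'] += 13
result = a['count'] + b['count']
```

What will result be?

Step 1: new_counter() returns a new dict each call (immutable default 0).
Step 2: a = {'count': 0}, b = {'count': 12}.
Step 3: a['count'] += 13 = 13. result = 13 + 12 = 25

The answer is 25.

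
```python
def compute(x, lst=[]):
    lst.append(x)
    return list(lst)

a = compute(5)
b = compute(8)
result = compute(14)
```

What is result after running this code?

Step 1: Default list is shared. list() creates copies for return values.
Step 2: Internal list grows: [5] -> [5, 8] -> [5, 8, 14].
Step 3: result = [5, 8, 14]

The answer is [5, 8, 14].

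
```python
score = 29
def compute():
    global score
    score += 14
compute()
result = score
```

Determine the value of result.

Step 1: score = 29 globally.
Step 2: compute() modifies global score: score += 14 = 43.
Step 3: result = 43

The answer is 43.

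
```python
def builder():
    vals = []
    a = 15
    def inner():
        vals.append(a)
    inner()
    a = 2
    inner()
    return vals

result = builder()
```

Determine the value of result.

Step 1: a = 15. inner() appends current a to vals.
Step 2: First inner(): appends 15. Then a = 2.
Step 3: Second inner(): appends 2 (closure sees updated a). result = [15, 2]

The answer is [15, 2].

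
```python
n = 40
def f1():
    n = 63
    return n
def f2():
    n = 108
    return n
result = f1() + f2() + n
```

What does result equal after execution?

Step 1: Each function shadows global n with its own local.
Step 2: f1() returns 63, f2() returns 108.
Step 3: Global n = 40 is unchanged. result = 63 + 108 + 40 = 211

The answer is 211.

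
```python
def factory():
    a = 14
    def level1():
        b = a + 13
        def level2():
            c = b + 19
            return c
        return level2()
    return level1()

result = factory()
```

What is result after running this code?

Step 1: a = 14. b = a + 13 = 27.
Step 2: c = b + 19 = 27 + 19 = 46.
Step 3: result = 46

The answer is 46.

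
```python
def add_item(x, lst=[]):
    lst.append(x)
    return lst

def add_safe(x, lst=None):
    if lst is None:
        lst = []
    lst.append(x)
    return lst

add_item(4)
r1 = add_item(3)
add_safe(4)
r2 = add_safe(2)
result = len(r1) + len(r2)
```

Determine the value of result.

Step 1: add_item shares mutable default: after 2 calls, lst = [4, 3], len = 2.
Step 2: add_safe creates fresh list each time: r2 = [2], len = 1.
Step 3: result = 2 + 1 = 3

The answer is 3.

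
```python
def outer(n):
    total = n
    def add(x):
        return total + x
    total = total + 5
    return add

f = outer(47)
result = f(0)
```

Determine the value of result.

Step 1: outer(47) sets total = 47, then total = 47 + 5 = 52.
Step 2: Closures capture by reference, so add sees total = 52.
Step 3: f(0) returns 52 + 0 = 52

The answer is 52.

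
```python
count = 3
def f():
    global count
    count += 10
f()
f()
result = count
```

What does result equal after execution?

Step 1: count = 3.
Step 2: First f(): count = 3 + 10 = 13.
Step 3: Second f(): count = 13 + 10 = 23. result = 23

The answer is 23.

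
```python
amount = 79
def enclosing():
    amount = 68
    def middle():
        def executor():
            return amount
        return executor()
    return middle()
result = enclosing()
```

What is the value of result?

Step 1: enclosing() defines amount = 68. middle() and executor() have no local amount.
Step 2: executor() checks local (none), enclosing middle() (none), enclosing enclosing() and finds amount = 68.
Step 3: result = 68

The answer is 68.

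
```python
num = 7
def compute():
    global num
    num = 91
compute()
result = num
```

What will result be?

Step 1: num = 7 globally.
Step 2: compute() declares global num and sets it to 91.
Step 3: After compute(), global num = 91. result = 91

The answer is 91.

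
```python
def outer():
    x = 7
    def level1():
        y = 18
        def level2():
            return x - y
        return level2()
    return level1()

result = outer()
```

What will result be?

Step 1: x = 7 in outer. y = 18 in level1.
Step 2: level2() reads x = 7 and y = 18 from enclosing scopes.
Step 3: result = 7 - 18 = -11

The answer is -11.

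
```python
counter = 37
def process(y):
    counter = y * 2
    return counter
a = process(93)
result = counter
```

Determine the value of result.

Step 1: Global counter = 37.
Step 2: process(93) creates local counter = 93 * 2 = 186.
Step 3: Global counter unchanged because no global keyword. result = 37

The answer is 37.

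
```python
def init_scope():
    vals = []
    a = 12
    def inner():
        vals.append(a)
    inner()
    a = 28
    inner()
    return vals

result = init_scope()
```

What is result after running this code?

Step 1: a = 12. inner() appends current a to vals.
Step 2: First inner(): appends 12. Then a = 28.
Step 3: Second inner(): appends 28 (closure sees updated a). result = [12, 28]

The answer is [12, 28].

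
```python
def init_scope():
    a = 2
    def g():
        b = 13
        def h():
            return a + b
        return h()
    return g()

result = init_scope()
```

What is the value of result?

Step 1: init_scope() defines a = 2. g() defines b = 13.
Step 2: h() accesses both from enclosing scopes: a = 2, b = 13.
Step 3: result = 2 + 13 = 15

The answer is 15.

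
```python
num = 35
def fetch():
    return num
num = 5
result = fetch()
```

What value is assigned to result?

Step 1: num is first set to 35, then reassigned to 5.
Step 2: fetch() is called after the reassignment, so it looks up the current global num = 5.
Step 3: result = 5

The answer is 5.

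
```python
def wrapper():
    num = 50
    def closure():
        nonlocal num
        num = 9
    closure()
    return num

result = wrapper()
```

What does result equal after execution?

Step 1: wrapper() sets num = 50.
Step 2: closure() uses nonlocal to reassign num = 9.
Step 3: result = 9

The answer is 9.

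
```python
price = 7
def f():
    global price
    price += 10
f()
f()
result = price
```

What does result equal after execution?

Step 1: price = 7.
Step 2: First f(): price = 7 + 10 = 17.
Step 3: Second f(): price = 17 + 10 = 27. result = 27

The answer is 27.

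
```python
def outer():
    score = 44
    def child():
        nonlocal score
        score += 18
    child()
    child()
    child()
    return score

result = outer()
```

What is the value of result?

Step 1: score starts at 44.
Step 2: child() is called 3 times, each adding 18.
Step 3: score = 44 + 18 * 3 = 98

The answer is 98.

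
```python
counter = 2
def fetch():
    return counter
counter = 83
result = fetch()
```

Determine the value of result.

Step 1: counter is first set to 2, then reassigned to 83.
Step 2: fetch() is called after the reassignment, so it looks up the current global counter = 83.
Step 3: result = 83

The answer is 83.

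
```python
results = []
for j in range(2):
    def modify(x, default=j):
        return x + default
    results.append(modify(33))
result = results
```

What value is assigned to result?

Step 1: Default argument default=j is evaluated at function definition time.
Step 2: Each iteration creates modify with default = current j value.
Step 3: modify(33) returns 33 + default. results = [33, 34]

The answer is [33, 34].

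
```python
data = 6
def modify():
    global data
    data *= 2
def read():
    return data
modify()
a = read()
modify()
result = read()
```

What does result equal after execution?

Step 1: data = 6.
Step 2: First modify(): data = 6 * 2 = 12.
Step 3: Second modify(): data = 12 * 2 = 24.
Step 4: read() returns 24

The answer is 24.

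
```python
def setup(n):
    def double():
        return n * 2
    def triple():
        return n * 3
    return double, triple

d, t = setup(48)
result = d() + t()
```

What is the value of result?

Step 1: Both closures capture the same n = 48.
Step 2: d() = 48 * 2 = 96, t() = 48 * 3 = 144.
Step 3: result = 96 + 144 = 240

The answer is 240.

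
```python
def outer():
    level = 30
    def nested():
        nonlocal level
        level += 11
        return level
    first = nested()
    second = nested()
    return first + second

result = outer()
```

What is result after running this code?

Step 1: level starts at 30.
Step 2: First call: level = 30 + 11 = 41, returns 41.
Step 3: Second call: level = 41 + 11 = 52, returns 52.
Step 4: result = 41 + 52 = 93

The answer is 93.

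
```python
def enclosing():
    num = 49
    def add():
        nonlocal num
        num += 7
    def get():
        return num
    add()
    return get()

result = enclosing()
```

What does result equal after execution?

Step 1: num = 49. add() modifies it via nonlocal, get() reads it.
Step 2: add() makes num = 49 + 7 = 56.
Step 3: get() returns 56. result = 56

The answer is 56.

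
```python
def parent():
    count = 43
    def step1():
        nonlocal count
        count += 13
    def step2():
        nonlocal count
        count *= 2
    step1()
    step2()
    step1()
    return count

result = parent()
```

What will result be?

Step 1: count = 43.
Step 2: step1(): count = 43 + 13 = 56.
Step 3: step2(): count = 56 * 2 = 112.
Step 4: step1(): count = 112 + 13 = 125. result = 125

The answer is 125.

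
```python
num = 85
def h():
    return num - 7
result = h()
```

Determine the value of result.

Step 1: num = 85 is defined globally.
Step 2: h() looks up num from global scope = 85, then computes 85 - 7 = 78.
Step 3: result = 78

The answer is 78.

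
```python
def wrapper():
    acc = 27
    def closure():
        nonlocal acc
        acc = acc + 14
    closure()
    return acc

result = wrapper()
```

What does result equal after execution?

Step 1: wrapper() sets acc = 27.
Step 2: closure() uses nonlocal to modify acc in wrapper's scope: acc = 27 + 14 = 41.
Step 3: wrapper() returns the modified acc = 41

The answer is 41.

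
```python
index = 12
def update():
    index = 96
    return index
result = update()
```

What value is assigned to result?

Step 1: Global index = 12.
Step 2: update() creates local index = 96, shadowing the global.
Step 3: Returns local index = 96. result = 96

The answer is 96.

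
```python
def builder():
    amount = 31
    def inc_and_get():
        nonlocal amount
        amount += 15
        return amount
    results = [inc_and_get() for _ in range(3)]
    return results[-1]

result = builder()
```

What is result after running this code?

Step 1: amount = 31.
Step 2: Three calls to inc_and_get(), each adding 15.
Step 3: Last value = 31 + 15 * 3 = 76

The answer is 76.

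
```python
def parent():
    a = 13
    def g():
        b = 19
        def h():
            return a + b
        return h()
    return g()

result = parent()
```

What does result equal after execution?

Step 1: parent() defines a = 13. g() defines b = 19.
Step 2: h() accesses both from enclosing scopes: a = 13, b = 19.
Step 3: result = 13 + 19 = 32

The answer is 32.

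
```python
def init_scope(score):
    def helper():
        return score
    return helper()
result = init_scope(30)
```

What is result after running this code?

Step 1: init_scope(30) binds parameter score = 30.
Step 2: helper() looks up score in enclosing scope and finds the parameter score = 30.
Step 3: result = 30

The answer is 30.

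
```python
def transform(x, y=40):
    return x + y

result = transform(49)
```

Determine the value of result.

Step 1: transform(49) uses default y = 40.
Step 2: Returns 49 + 40 = 89.
Step 3: result = 89

The answer is 89.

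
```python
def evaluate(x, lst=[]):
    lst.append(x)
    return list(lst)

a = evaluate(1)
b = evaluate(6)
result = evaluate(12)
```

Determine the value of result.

Step 1: Default list is shared. list() creates copies for return values.
Step 2: Internal list grows: [1] -> [1, 6] -> [1, 6, 12].
Step 3: result = [1, 6, 12]

The answer is [1, 6, 12].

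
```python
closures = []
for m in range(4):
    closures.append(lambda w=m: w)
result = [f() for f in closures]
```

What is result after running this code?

Step 1: Default arg w=m captures m at each iteration.
Step 2: Each lambda has its own default: 0, 1, ..., 3.
Step 3: result = [0, 1, 2, 3]

The answer is [0, 1, 2, 3].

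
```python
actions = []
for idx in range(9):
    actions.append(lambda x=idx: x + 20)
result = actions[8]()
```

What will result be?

Step 1: Default argument x=idx captures idx's value at definition time.
Step 2: actions[8] was defined when idx = 8, so x defaults to 8.
Step 3: result = 8 + 20 = 28 (default arg fixes the late binding issue)

The answer is 28.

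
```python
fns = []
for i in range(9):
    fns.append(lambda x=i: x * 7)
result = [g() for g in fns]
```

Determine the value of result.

Step 1: Default arg x=i captures i at each iteration.
Step 2: fns[k] has x defaulting to k, returns k * 7.
Step 3: result = [0, 7, 14, 21, 28, 35, 42, 49, 56]

The answer is [0, 7, 14, 21, 28, 35, 42, 49, 56].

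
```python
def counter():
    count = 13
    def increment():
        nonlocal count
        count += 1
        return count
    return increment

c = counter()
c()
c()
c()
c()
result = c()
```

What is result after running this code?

Step 1: counter() creates closure with count = 13.
Step 2: Each c() call increments count via nonlocal. After 5 calls: 13 + 5 = 18.
Step 3: result = 18

The answer is 18.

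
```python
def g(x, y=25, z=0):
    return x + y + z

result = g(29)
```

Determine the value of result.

Step 1: g(29) uses defaults y = 25, z = 0.
Step 2: Returns 29 + 25 + 0 = 54.
Step 3: result = 54

The answer is 54.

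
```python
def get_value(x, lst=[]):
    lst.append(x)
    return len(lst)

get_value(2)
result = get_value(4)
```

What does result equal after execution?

Step 1: Mutable default list persists between calls.
Step 2: First call: lst = [2], len = 1. Second call: lst = [2, 4], len = 2.
Step 3: result = 2

The answer is 2.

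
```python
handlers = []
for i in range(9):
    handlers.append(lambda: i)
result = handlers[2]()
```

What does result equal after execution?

Step 1: The loop creates 9 lambdas, all referencing the same variable i.
Step 2: After the loop, i = 8 (final value).
Step 3: handlers[2]() looks up i at call time and finds 8. This is the late binding gotcha. result = 8

The answer is 8.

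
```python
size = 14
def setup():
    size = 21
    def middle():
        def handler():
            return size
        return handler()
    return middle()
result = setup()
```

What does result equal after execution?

Step 1: setup() defines size = 21. middle() and handler() have no local size.
Step 2: handler() checks local (none), enclosing middle() (none), enclosing setup() and finds size = 21.
Step 3: result = 21

The answer is 21.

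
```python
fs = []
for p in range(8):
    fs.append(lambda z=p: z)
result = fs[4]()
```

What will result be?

Step 1: Default argument z=p captures p's value at each iteration.
Step 2: fs[4] captured z = 4 when p was 4.
Step 3: result = 4

The answer is 4.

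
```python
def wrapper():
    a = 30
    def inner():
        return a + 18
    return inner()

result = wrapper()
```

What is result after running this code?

Step 1: wrapper() defines a = 30.
Step 2: inner() reads a = 30 from enclosing scope, returns 30 + 18 = 48.
Step 3: result = 48

The answer is 48.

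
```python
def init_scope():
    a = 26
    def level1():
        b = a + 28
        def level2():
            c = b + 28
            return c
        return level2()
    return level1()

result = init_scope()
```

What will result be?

Step 1: a = 26. b = a + 28 = 54.
Step 2: c = b + 28 = 54 + 28 = 82.
Step 3: result = 82

The answer is 82.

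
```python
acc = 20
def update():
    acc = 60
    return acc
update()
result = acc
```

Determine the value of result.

Step 1: acc = 20 globally.
Step 2: update() creates a LOCAL acc = 60 (no global keyword!).
Step 3: The global acc is unchanged. result = 20

The answer is 20.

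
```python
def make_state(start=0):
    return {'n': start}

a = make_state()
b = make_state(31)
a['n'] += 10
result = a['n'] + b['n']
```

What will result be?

Step 1: make_state() returns a new dict each call (immutable default 0).
Step 2: a = {'n': 0}, b = {'n': 31}.
Step 3: a['n'] += 10 = 10. result = 10 + 31 = 41

The answer is 41.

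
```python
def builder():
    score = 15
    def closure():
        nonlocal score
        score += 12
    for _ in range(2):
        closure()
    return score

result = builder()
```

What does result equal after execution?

Step 1: score = 15.
Step 2: closure() is called 2 times in a loop, each adding 12 via nonlocal.
Step 3: score = 15 + 12 * 2 = 39

The answer is 39.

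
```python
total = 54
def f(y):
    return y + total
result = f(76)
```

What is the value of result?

Step 1: total = 54 is defined globally.
Step 2: f(76) uses parameter y = 76 and looks up total from global scope = 54.
Step 3: result = 76 + 54 = 130

The answer is 130.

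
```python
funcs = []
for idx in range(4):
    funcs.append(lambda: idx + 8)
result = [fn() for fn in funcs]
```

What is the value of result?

Step 1: All lambdas capture idx by reference. After the loop, idx = 3.
Step 2: Each call returns 3 + 8 = 11.
Step 3: result = [11, 11, 11, 11]

The answer is [11, 11, 11, 11].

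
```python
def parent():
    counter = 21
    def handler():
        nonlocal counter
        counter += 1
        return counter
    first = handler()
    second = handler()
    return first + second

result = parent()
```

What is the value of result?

Step 1: counter starts at 21.
Step 2: First call: counter = 21 + 1 = 22, returns 22.
Step 3: Second call: counter = 22 + 1 = 23, returns 23.
Step 4: result = 22 + 23 = 45

The answer is 45.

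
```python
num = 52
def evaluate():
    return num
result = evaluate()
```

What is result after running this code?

Step 1: num = 52 is defined in the global scope.
Step 2: evaluate() looks up num. No local num exists, so Python checks the global scope via LEGB rule and finds num = 52.
Step 3: result = 52

The answer is 52.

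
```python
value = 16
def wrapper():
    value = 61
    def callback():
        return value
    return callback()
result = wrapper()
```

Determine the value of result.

Step 1: value = 16 globally, but wrapper() defines value = 61 locally.
Step 2: callback() looks up value. Not in local scope, so checks enclosing scope (wrapper) and finds value = 61.
Step 3: result = 61

The answer is 61.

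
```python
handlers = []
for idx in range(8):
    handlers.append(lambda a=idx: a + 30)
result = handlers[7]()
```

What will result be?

Step 1: Default argument a=idx captures idx's value at definition time.
Step 2: handlers[7] was defined when idx = 7, so a defaults to 7.
Step 3: result = 7 + 30 = 37 (default arg fixes the late binding issue)

The answer is 37.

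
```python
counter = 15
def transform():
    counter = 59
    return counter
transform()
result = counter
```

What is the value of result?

Step 1: Global counter = 15.
Step 2: transform() creates local counter = 59 (shadow, not modification).
Step 3: After transform() returns, global counter is unchanged. result = 15

The answer is 15.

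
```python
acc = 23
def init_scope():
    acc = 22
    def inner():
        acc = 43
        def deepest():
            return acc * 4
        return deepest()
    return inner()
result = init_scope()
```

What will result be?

Step 1: deepest() looks up acc through LEGB: not local, finds acc = 43 in enclosing inner().
Step 2: Returns 43 * 4 = 172.
Step 3: result = 172

The answer is 172.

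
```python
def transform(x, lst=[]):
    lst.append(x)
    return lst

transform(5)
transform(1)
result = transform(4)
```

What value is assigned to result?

Step 1: Mutable default argument gotcha! The list [] is created once.
Step 2: Each call appends to the SAME list: [5], [5, 1], [5, 1, 4].
Step 3: result = [5, 1, 4]

The answer is [5, 1, 4].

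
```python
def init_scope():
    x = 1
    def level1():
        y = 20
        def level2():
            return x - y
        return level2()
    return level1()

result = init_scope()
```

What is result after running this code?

Step 1: x = 1 in init_scope. y = 20 in level1.
Step 2: level2() reads x = 1 and y = 20 from enclosing scopes.
Step 3: result = 1 - 20 = -19

The answer is -19.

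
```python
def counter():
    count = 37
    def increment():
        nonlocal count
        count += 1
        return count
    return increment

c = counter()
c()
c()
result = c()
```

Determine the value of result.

Step 1: counter() creates closure with count = 37.
Step 2: Each c() call increments count via nonlocal. After 3 calls: 37 + 3 = 40.
Step 3: result = 40

The answer is 40.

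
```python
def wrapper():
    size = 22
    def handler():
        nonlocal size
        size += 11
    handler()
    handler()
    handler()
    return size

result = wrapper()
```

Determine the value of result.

Step 1: size starts at 22.
Step 2: handler() is called 3 times, each adding 11.
Step 3: size = 22 + 11 * 3 = 55

The answer is 55.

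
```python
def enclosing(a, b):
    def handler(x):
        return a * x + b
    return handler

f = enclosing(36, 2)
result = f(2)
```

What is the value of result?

Step 1: enclosing(36, 2) captures a = 36, b = 2.
Step 2: f(2) computes 36 * 2 + 2 = 74.
Step 3: result = 74

The answer is 74.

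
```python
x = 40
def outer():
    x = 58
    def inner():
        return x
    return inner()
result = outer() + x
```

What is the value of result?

Step 1: Global x = 40. outer() shadows with x = 58.
Step 2: inner() returns enclosing x = 58. outer() = 58.
Step 3: result = 58 + global x (40) = 98

The answer is 98.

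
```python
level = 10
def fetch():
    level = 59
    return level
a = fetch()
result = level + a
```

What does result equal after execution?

Step 1: Global level = 10. fetch() returns local level = 59.
Step 2: a = 59. Global level still = 10.
Step 3: result = 10 + 59 = 69

The answer is 69.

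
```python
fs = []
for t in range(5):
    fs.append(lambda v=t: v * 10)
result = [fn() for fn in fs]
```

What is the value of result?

Step 1: Default arg v=t captures t at each iteration.
Step 2: fs[k] has v defaulting to k, returns k * 10.
Step 3: result = [0, 10, 20, 30, 40]

The answer is [0, 10, 20, 30, 40].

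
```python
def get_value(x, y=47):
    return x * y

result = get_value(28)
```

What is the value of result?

Step 1: get_value(28) uses default y = 47.
Step 2: Returns 28 * 47 = 1316.
Step 3: result = 1316

The answer is 1316.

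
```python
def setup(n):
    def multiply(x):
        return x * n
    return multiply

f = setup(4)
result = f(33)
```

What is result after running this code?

Step 1: setup(4) returns multiply closure with n = 4.
Step 2: f(33) computes 33 * 4 = 132.
Step 3: result = 132

The answer is 132.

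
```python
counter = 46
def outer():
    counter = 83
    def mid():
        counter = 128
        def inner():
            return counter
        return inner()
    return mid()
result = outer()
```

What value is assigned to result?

Step 1: Three levels of shadowing: global 46, outer 83, mid 128.
Step 2: inner() finds counter = 128 in enclosing mid() scope.
Step 3: result = 128

The answer is 128.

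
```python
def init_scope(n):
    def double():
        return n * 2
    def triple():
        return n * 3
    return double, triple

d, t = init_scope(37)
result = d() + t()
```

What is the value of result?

Step 1: Both closures capture the same n = 37.
Step 2: d() = 37 * 2 = 74, t() = 37 * 3 = 111.
Step 3: result = 74 + 111 = 185

The answer is 185.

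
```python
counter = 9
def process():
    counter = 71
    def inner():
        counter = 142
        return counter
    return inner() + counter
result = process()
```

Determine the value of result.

Step 1: process() has local counter = 71. inner() has local counter = 142.
Step 2: inner() returns its local counter = 142.
Step 3: process() returns 142 + its own counter (71) = 213

The answer is 213.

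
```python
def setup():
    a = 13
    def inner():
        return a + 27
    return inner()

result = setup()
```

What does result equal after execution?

Step 1: setup() defines a = 13.
Step 2: inner() reads a = 13 from enclosing scope, returns 13 + 27 = 40.
Step 3: result = 40

The answer is 40.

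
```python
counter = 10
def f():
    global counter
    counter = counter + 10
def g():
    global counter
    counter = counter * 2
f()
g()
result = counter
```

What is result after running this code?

Step 1: counter = 10.
Step 2: f() adds 10: counter = 10 + 10 = 20.
Step 3: g() doubles: counter = 20 * 2 = 40.
Step 4: result = 40

The answer is 40.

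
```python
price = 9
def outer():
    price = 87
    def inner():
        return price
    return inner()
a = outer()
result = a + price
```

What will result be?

Step 1: outer() has local price = 87. inner() reads from enclosing.
Step 2: outer() returns 87. Global price = 9 unchanged.
Step 3: result = 87 + 9 = 96

The answer is 96.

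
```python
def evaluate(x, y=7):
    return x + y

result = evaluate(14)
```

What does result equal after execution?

Step 1: evaluate(14) uses default y = 7.
Step 2: Returns 14 + 7 = 21.
Step 3: result = 21

The answer is 21.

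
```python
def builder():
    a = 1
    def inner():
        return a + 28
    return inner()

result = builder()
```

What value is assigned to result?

Step 1: builder() defines a = 1.
Step 2: inner() reads a = 1 from enclosing scope, returns 1 + 28 = 29.
Step 3: result = 29

The answer is 29.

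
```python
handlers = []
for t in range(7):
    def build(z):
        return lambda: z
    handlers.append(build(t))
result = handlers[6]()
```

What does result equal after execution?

Step 1: build(t) creates a new scope capturing z = t at call time.
Step 2: handlers[6] = build(6), so its lambda captures z = 6.
Step 3: result = 6 (closure factory fixes late binding)

The answer is 6.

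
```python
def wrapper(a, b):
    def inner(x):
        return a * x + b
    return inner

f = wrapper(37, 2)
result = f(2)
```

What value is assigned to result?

Step 1: wrapper(37, 2) captures a = 37, b = 2.
Step 2: f(2) computes 37 * 2 + 2 = 76.
Step 3: result = 76

The answer is 76.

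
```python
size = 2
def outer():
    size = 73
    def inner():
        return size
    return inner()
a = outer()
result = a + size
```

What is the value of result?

Step 1: outer() has local size = 73. inner() reads from enclosing.
Step 2: outer() returns 73. Global size = 2 unchanged.
Step 3: result = 73 + 2 = 75

The answer is 75.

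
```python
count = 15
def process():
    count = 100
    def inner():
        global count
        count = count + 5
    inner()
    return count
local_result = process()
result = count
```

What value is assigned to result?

Step 1: Global count = 15. process() creates local count = 100.
Step 2: inner() declares global count and adds 5: global count = 15 + 5 = 20.
Step 3: process() returns its local count = 100 (unaffected by inner).
Step 4: result = global count = 20

The answer is 20.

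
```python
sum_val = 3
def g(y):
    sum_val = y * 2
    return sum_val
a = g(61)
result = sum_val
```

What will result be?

Step 1: Global sum_val = 3.
Step 2: g(61) creates local sum_val = 61 * 2 = 122.
Step 3: Global sum_val unchanged because no global keyword. result = 3

The answer is 3.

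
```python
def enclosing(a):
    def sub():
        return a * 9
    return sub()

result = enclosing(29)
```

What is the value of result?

Step 1: enclosing(29) binds parameter a = 29.
Step 2: sub() accesses a = 29 from enclosing scope.
Step 3: result = 29 * 9 = 261

The answer is 261.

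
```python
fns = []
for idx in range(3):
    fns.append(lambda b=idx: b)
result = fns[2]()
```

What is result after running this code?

Step 1: Default argument b=idx captures idx's value at each iteration.
Step 2: fns[2] captured b = 2 when idx was 2.
Step 3: result = 2

The answer is 2.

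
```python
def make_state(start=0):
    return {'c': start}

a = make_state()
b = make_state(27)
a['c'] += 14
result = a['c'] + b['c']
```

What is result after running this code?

Step 1: make_state() returns a new dict each call (immutable default 0).
Step 2: a = {'c': 0}, b = {'c': 27}.
Step 3: a['c'] += 14 = 14. result = 14 + 27 = 41

The answer is 41.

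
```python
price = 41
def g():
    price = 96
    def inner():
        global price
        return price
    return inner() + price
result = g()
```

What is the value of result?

Step 1: Global price = 41. g() shadows with local price = 96.
Step 2: inner() uses global keyword, so inner() returns global price = 41.
Step 3: g() returns 41 + 96 = 137

The answer is 137.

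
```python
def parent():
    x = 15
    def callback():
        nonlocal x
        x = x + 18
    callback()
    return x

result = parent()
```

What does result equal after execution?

Step 1: parent() sets x = 15.
Step 2: callback() uses nonlocal to modify x in parent's scope: x = 15 + 18 = 33.
Step 3: parent() returns the modified x = 33

The answer is 33.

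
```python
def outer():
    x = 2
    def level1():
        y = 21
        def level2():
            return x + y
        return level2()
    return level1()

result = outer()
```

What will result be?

Step 1: x = 2 in outer. y = 21 in level1.
Step 2: level2() reads x = 2 and y = 21 from enclosing scopes.
Step 3: result = 2 + 21 = 23

The answer is 23.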